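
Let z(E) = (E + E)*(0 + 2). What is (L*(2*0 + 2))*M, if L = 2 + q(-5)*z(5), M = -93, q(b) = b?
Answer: 18228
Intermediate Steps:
z(E) = 4*E (z(E) = (2*E)*2 = 4*E)
L = -98 (L = 2 - 20*5 = 2 - 5*20 = 2 - 100 = -98)
(L*(2*0 + 2))*M = -98*(2*0 + 2)*(-93) = -98*(0 + 2)*(-93) = -98*2*(-93) = -196*(-93) = 18228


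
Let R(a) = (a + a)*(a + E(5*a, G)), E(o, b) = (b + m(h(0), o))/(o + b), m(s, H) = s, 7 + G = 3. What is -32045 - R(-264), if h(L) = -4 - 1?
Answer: -56744459/331 ≈ -1.7143e+5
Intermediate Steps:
h(L) = -5
G = -4 (G = -7 + 3 = -4)
E(o, b) = (-5 + b)/(b + o) (E(o, b) = (b - 5)/(o + b) = (-5 + b)/(b + o))
R(a) = 2*a*(a - 9/(-4 + 5*a)) (R(a) = (a + a)*(a + (-5 - 4)/(-4 + 5*a)) = (2*a)*(a - 9/(-4 + 5*a)) = 2*a*(a - 9/(-4 + 5*a)))
-32045 - R(-264) = -32045 - 2*(-264)*(-9 - 264*(-4 + 5*(-264)))/(-4 + 5*(-264)) = -32045 - 2*(-264)*(-9 - 264*(-4 - 1320))/(-4 - 1320) = -32045 - 2*(-264)*(-9 - 264*(-1324))/(-1324) = -32045 - 2*(-264)*(-1)*(-9 + 349536)/1324 = -32045 - 2*(-264)*(-1)*349527/1324 = -32045 - 1*46137564/331 = -32045 - 46137564/331 = -56744459/331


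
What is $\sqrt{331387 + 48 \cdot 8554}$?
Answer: $\sqrt{741979} \approx 861.38$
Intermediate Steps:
$\sqrt{331387 + 48 \cdot 8554} = \sqrt{331387 + 410592} = \sqrt{741979}$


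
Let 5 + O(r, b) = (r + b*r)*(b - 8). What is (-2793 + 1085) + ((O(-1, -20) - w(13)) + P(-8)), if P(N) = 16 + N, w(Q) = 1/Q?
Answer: -29082/13 ≈ -2237.1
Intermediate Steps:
O(r, b) = -5 + (-8 + b)*(r + b*r) (O(r, b) = -5 + (r + b*r)*(b - 8) = -5 + (r + b*r)*(-8 + b) = -5 + (-8 + b)*(r + b*r))
(-2793 + 1085) + ((O(-1, -20) - w(13)) + P(-8)) = (-2793 + 1085) + (((-5 - 8*(-1) - 1*(-20)² - 7*(-20)*(-1)) - 1/13) + (16 - 8)) = -1708 + (((-5 + 8 - 1*400 - 140) - 1*1/13) + 8) = -1708 + (((-5 + 8 - 400 - 140) - 1/13) + 8) = -1708 + ((-537 - 1/13) + 8) = -1708 + (-6982/13 + 8) = -1708 - 6878/13 = -29082/13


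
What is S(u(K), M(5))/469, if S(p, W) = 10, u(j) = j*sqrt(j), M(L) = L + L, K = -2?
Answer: 10/469 ≈ 0.021322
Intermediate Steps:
M(L) = 2*L
u(j) = j**(3/2)
S(u(K), M(5))/469 = 10/469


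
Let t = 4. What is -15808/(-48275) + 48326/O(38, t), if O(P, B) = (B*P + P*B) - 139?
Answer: 467109194/1593075 ≈ 293.21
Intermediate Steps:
O(P, B) = -139 + 2*B*P (O(P, B) = (B*P + B*P) - 139 = 2*B*P - 139 = -139 + 2*B*P)
-15808/(-48275) + 48326/O(38, t) = -15808/(-48275) + 48326/(-139 + 2*4*38) = -15808*(-1/48275) + 48326/(-139 + 304) = 15808/48275 + 48326/165 = 467109194/1593075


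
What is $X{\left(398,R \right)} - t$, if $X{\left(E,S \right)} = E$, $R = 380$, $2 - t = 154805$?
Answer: $155201$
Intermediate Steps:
$t = -154803$ ($t = 2 - 154805 = -154803$)
$X{\left(398,R \right)} - t = 398 - -154803 = 398 + 154803 = 155201$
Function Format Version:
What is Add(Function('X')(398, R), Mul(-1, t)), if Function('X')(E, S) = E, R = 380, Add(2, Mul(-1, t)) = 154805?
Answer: 155201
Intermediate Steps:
t = -154803 (t = Add(2, Mul(-1, 154805)) = Add(2, -154805) = -154803)
Add(Function('X')(398, R), Mul(-1, t)) = Add(398, Mul(-1, -154803)) = Add(398, 154803) = 155201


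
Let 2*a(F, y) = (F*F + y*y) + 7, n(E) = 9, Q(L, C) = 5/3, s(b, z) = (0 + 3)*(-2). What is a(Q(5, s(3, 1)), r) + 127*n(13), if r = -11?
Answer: 21751/18 ≈ 1208.4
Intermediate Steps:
s(b, z) = -6 (s(b, z) = 3*(-2) = -6)
Q(L, C) = 5/3 (Q(L, C) = 5*(⅓) = 5/3)
a(F, y) = 7/2 + F²/2 + y²/2 (a(F, y) = ((F*F + y*y) + 7)/2 = ((F² + y²) + 7)/2 = (7 + F² + y²)/2 = 7/2 + F²/2 + y²/2)
a(Q(5, s(3, 1)), r) + 127*n(13) = (7/2 + (5/3)²/2 + (½)*(-11)²) + 127*9 = (7/2 + (½)*(25/9) + (½)*121) + 1143 = (7/2 + 25/18 + 121/2) + 1143 = 1177/18 + 1143 = 21751/18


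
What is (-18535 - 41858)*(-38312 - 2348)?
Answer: 2455579380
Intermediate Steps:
(-18535 - 41858)*(-38312 - 2348) = -60393*(-40660) = 2455579380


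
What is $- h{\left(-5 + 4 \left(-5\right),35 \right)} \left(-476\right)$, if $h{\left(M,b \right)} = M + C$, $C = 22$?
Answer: $-1428$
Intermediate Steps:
$h{\left(M,b \right)} = 22 + M$ ($h{\left(M,b \right)} = M + 22 = 22 + M$)
$- h{\left(-5 + 4 \left(-5\right),35 \right)} \left(-476\right) = - (22 + \left(-5 + 4 \left(-5\right)\right)) \left(-476\right) = - (22 - 25) \left(-476\right) = \left(-1\right) \left(-3\right) \left(-476\right) = 3 \left(-476\right) = -1428$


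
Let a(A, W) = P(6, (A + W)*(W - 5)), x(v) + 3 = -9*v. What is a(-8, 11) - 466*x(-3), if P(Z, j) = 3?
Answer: -11181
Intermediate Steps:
x(v) = -3 - 9*v
a(A, W) = 3
a(-8, 11) - 466*x(-3) = 3 - 466*(-3 - 9*(-3)) = 3 - 466*(-3 + 27) = 3 - 466*24 = 3 - 11184 = -11181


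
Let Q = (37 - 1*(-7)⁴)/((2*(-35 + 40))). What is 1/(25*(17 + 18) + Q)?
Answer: 5/3193 ≈ 0.0015659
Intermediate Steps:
Q = -1182/5 (Q = (37 - 1*2401)/((2*5)) = (37 - 2401)/10 = -2364*⅒ = -1182/5 ≈ -236.40)
1/(25*(17 + 18) + Q) = 1/(25*(17 + 18) - 1182/5) = 1/(25*35 - 1182/5) = 1/(875 - 1182/5) = 1/(3193/5) = 5/3193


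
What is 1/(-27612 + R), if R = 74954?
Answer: 1/47342 ≈ 2.1123e-5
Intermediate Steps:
1/(-27612 + R) = 1/(-27612 + 74954) = 1/47342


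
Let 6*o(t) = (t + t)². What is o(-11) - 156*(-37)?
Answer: 17558/3 ≈ 5852.7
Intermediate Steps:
o(t) = 2*t²/3 (o(t) = (t + t)²/6 = (2*t)²/6 = (4*t²)/6 = 2*t²/3)
o(-11) - 156*(-37) = (⅔)*(-11)² - 156*(-37) = (⅔)*121 + 5772 = 242/3 + 5772 = 17558/3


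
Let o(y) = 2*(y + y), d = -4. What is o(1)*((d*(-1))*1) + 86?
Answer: 102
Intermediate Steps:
o(y) = 4*y (o(y) = 2*(2*y) = 4*y)
o(1)*((d*(-1))*1) + 86 = (4*1)*(-4*(-1)*1) + 86 = 4*(4*1) + 86 = 4*4 + 86 = 16 + 86 = 102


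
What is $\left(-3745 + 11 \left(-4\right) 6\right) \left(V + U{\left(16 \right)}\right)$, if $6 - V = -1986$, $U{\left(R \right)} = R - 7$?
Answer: $-8022009$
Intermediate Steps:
$U{\left(R \right)} = -7 + R$
$V = 1992$ ($V = 6 - -1986 = 6 + 1986 = 1992$)
$\left(-3745 + 11 \left(-4\right) 6\right) \left(V + U{\left(16 \right)}\right) = \left(-3745 + 11 \left(-4\right) 6\right) \left(1992 + \left(-7 + 16\right)\right) = \left(-3745 - 264\right) \left(1992 + 9\right) = \left(-3745 - 264\right) 2001 = \left(-4009\right) 2001 = -8022009$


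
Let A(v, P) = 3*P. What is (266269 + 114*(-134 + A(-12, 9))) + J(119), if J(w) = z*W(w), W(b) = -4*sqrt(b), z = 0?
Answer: 254071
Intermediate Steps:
J(w) = 0 (J(w) = 0*(-4*sqrt(w)) = 0)
(266269 + 114*(-134 + A(-12, 9))) + J(119) = (266269 + 114*(-134 + 3*9)) + 0 = (266269 + 114*(-134 + 27)) + 0 = (266269 + 114*(-107)) + 0 = (266269 - 12198) + 0 = 254071 + 0 = 254071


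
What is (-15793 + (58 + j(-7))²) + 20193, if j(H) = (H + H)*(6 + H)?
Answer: 9584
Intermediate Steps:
j(H) = 2*H*(6 + H) (j(H) = (2*H)*(6 + H) = 2*H*(6 + H))
(-15793 + (58 + j(-7))²) + 20193 = (-15793 + (58 + 2*(-7)*(6 - 7))²) + 20193 = (-15793 + (58 + 2*(-7)*(-1))²) + 20193 = (-15793 + (58 + 14)²) + 20193 = (-15793 + 72²) + 20193 = (-15793 + 5184) + 20193 = -10609 + 20193 = 9584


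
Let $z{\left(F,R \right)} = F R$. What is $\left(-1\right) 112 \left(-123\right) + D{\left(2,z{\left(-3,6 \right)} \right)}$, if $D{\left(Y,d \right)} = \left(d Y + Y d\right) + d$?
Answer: $13686$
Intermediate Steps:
$D{\left(Y,d \right)} = d + 2 Y d$ ($D{\left(Y,d \right)} = \left(Y d + Y d\right) + d = 2 Y d + d = d + 2 Y d$)
$\left(-1\right) 112 \left(-123\right) + D{\left(2,z{\left(-3,6 \right)} \right)} = \left(-1\right) 112 \left(-123\right) + \left(-3\right) 6 \left(1 + 2 \cdot 2\right) = \left(-112\right) \left(-123\right) - 18 \left(1 + 4\right) = 13776 - 90 = 13686$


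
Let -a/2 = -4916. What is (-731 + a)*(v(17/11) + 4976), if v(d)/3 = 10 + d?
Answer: 501619817/11 ≈ 4.5602e+7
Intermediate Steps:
v(d) = 30 + 3*d (v(d) = 3*(10 + d) = 30 + 3*d)
a = 9832 (a = -2*(-4916) = 9832)
(-731 + a)*(v(17/11) + 4976) = (-731 + 9832)*((30 + 3*(17/11)) + 4976) = 9101*((30 + 3*(17*(1/11))) + 4976) = 9101*((30 + 3*(17/11)) + 4976) = 9101*((30 + 51/11) + 4976) = 9101*(381/11 + 4976) = 9101*(55117/11) = 501619817/11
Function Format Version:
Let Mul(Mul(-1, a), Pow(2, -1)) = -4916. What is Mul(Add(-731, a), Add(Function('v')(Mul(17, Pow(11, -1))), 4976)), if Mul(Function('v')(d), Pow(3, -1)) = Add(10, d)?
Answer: Rational(501619817, 11) ≈ 4.5602e+7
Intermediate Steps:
Function('v')(d) = Add(30, Mul(3, d)) (Function('v')(d) = Mul(3, Add(10, d)) = Add(30, Mul(3, d)))
a = 9832 (a = Mul(-2, -4916) = 9832)
Mul(Add(-731, a), Add(Function('v')(Mul(17, Pow(11, -1))), 4976)) = Mul(Add(-731, 9832), Add(Add(30, Mul(3, Mul(17, Pow(11, -1)))), 4976)) = Mul(9101, Add(Add(30, Mul(3, Mul(17, Rational(1, 11)))), 4976)) = Mul(9101, Add(Add(30, Mul(3, Rational(17, 11))), 4976)) = Mul(9101, Add(Add(30, Rational(51, 11)), 4976)) = Mul(9101, Add(Rational(381, 11), 4976)) = Mul(9101, Rational(55117, 11)) = Rational(501619817, 11)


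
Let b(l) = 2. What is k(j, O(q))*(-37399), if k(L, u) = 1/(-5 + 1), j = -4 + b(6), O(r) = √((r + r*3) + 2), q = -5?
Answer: 37399/4 ≈ 9349.8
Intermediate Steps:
O(r) = √(2 + 4*r) (O(r) = √((r + 3*r) + 2) = √(4*r + 2) = √(2 + 4*r))
j = -2 (j = -4 + 2 = -2)
k(L, u) = -¼ (k(L, u) = 1/(-4) = -¼)
k(j, O(q))*(-37399) = -¼*(-37399) = 37399/4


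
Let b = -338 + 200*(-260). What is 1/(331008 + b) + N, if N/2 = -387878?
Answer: -216179924519/278670 ≈ -7.7576e+5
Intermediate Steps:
N = -775756 (N = 2*(-387878) = -775756)
b = -52338 (b = -338 - 52000 = -52338)
1/(331008 + b) + N = 1/(331008 - 52338) - 775756 = 1/278670 - 775756 = -216179924519/278670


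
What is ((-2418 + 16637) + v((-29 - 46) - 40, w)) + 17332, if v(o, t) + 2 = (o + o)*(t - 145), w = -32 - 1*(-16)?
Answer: 68579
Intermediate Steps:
w = -16 (w = -32 + 16 = -16)
v(o, t) = -2 + 2*o*(-145 + t) (v(o, t) = -2 + (o + o)*(t - 145) = -2 + (2*o)*(-145 + t) = -2 + 2*o*(-145 + t))
((-2418 + 16637) + v((-29 - 46) - 40, w)) + 17332 = ((-2418 + 16637) + (-2 - 290*((-29 - 46) - 40) + 2*((-29 - 46) - 40)*(-16))) + 17332 = (14219 + (-2 - 290*(-75 - 40) + 2*(-75 - 40)*(-16))) + 17332 = (14219 + (-2 - 290*(-115) + 2*(-115)*(-16))) + 17332 = (14219 + (-2 + 33350 + 3680)) + 17332 = (14219 + 37028) + 17332 = 51247 + 17332 = 68579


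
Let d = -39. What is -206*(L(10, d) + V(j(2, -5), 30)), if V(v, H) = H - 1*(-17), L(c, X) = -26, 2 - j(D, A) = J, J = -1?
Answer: -4326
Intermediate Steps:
j(D, A) = 3 (j(D, A) = 2 - 1*(-1) = 2 + 1 = 3)
V(v, H) = 17 + H (V(v, H) = H + 17 = 17 + H)
-206*(L(10, d) + V(j(2, -5), 30)) = -206*(-26 + (17 + 30)) = -206*(-26 + 47) = -206*21 = -4326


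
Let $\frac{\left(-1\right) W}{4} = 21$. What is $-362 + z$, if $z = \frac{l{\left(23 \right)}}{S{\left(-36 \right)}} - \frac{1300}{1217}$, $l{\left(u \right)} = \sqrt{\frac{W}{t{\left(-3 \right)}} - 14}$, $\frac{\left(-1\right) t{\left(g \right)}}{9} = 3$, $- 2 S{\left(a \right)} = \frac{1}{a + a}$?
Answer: $- \frac{441854}{1217} + 336 i \sqrt{2} \approx -363.07 + 475.18 i$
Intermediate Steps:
$W = -84$ ($W = \left(-4\right) 21 = -84$)
$S{\left(a \right)} = - \frac{1}{4 a}$ ($S{\left(a \right)} = - \frac{1}{2 \left(a + a\right)} = - \frac{1}{2 \cdot 2 a} = - \frac{\frac{1}{2} \frac{1}{a}}{2} = - \frac{1}{4 a}$)
$t{\left(g \right)} = -27$ ($t{\left(g \right)} = \left(-9\right) 3 = -27$)
$l{\left(u \right)} = \frac{7 i \sqrt{2}}{3}$ ($l{\left(u \right)} = \sqrt{- \frac{84}{-27} - 14} = \sqrt{\left(-84\right) \left(- \frac{1}{27}\right) - 14} = \sqrt{\frac{28}{9} - 14} = \sqrt{- \frac{98}{9}} = \frac{7 i \sqrt{2}}{3}$)
$z = - \frac{1300}{1217} + 336 i \sqrt{2}$ ($z = \frac{\frac{7}{3} i \sqrt{2}}{\left(- \frac{1}{4}\right) \frac{1}{-36}} - \frac{1300}{1217} = \frac{\frac{7}{3} i \sqrt{2}}{\left(- \frac{1}{4}\right) \left(- \frac{1}{36}\right)} - \frac{1300}{1217} = \frac{7 i \sqrt{2}}{3} \frac{1}{\frac{1}{144}} - \frac{1300}{1217} = \frac{7 i \sqrt{2}}{3} \cdot 144 - \frac{1300}{1217} = 336 i \sqrt{2} - \frac{1300}{1217} = - \frac{1300}{1217} + 336 i \sqrt{2} \approx -1.0682 + 475.18 i$)
$-362 + z = -362 - \left(\frac{1300}{1217} - 336 i \sqrt{2}\right) = - \frac{441854}{1217} + 336 i \sqrt{2}$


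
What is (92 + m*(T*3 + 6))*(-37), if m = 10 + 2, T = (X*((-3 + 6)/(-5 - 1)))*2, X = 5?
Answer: 592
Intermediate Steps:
T = -5 (T = (5*((-3 + 6)/(-5 - 1)))*2 = (5*(3/(-6)))*2 = (5*(3*(-⅙)))*2 = (5*(-½))*2 = -5/2*2 = -5)
m = 12
(92 + m*(T*3 + 6))*(-37) = (92 + 12*(-5*3 + 6))*(-37) = (92 + 12*(-15 + 6))*(-37) = (92 + 12*(-9))*(-37) = (92 - 108)*(-37) = -16*(-37) = 592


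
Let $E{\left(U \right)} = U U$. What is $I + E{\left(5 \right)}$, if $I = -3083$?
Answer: $-3058$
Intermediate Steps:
$E{\left(U \right)} = U^{2}$
$I + E{\left(5 \right)} = -3083 + 5^{2} = -3083 + 25 = -3058$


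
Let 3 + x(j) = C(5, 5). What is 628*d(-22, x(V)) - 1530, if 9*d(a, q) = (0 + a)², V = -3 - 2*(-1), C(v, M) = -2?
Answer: 290182/9 ≈ 32242.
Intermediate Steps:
V = -1 (V = -3 - 1*(-2) = -3 + 2 = -1)
x(j) = -5 (x(j) = -3 - 2 = -5)
d(a, q) = a²/9 (d(a, q) = (0 + a)²/9 = a²/9)
628*d(-22, x(V)) - 1530 = 628*((⅑)*(-22)²) - 1530 = 628*((⅑)*484) - 1530 = 628*(484/9) - 1530 = 303952/9 - 1530 = 290182/9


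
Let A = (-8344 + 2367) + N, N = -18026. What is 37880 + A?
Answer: 13877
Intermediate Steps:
A = -24003 (A = (-8344 + 2367) - 18026 = -5977 - 18026 = -24003)
37880 + A = 37880 - 24003 = 13877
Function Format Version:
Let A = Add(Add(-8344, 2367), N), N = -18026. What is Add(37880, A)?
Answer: 13877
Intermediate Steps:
A = -24003 (A = Add(Add(-8344, 2367), -18026) = Add(-5977, -18026) = -24003)
Add(37880, A) = Add(37880, -24003) = 13877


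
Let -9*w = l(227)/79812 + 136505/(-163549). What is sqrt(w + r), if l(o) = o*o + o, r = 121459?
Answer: sqrt(143714125598176454287957)/1087764399 ≈ 348.51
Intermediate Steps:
l(o) = o + o**2 (l(o) = o**2 + o = o + o**2)
w = 202507918/9789879591 (w = -((227*(1 + 227))/79812 + 136505/(-163549))/9 = -((227*228)*(1/79812) + 136505*(-1/163549))/9 = -(51756*(1/79812) - 136505/163549)/9 = -(4313/6651 - 136505/163549)/9 = -1/9*(-202507918/1087764399) = 202507918/9789879591 ≈ 0.020685)
sqrt(w + r) = sqrt(202507918/9789879591 + 121459) = sqrt(1189069187751187/9789879591) = sqrt(143714125598176454287957)/1087764399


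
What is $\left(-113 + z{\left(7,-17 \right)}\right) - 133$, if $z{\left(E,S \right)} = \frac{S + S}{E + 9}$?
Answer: $- \frac{1985}{8} \approx -248.13$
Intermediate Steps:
$z{\left(E,S \right)} = \frac{2 S}{9 + E}$
$\left(-113 + z{\left(7,-17 \right)}\right) - 133 = \left(-113 + 2 \left(-17\right) \frac{1}{9 + 7}\right) - 133 = \left(-113 + 2 \left(-17\right) \frac{1}{16}\right) - 133 = \left(-113 - \frac{17}{8}\right) - 133 = - \frac{921}{8} - 133 = - \frac{1985}{8}$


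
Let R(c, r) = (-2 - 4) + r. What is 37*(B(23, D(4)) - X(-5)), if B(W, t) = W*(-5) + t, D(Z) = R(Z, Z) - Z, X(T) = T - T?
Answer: -4477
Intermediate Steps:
R(c, r) = -6 + r
X(T) = 0
D(Z) = -6 (D(Z) = (-6 + Z) - Z = -6)
B(W, t) = t - 5*W (B(W, t) = -5*W + t = t - 5*W)
37*(B(23, D(4)) - X(-5)) = 37*((-6 - 5*23) - 1*0) = 37*((-6 - 115) + 0) = 37*(-121 + 0) = 37*(-121) = -4477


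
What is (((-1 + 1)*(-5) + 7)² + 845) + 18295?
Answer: 19189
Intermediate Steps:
(((-1 + 1)*(-5) + 7)² + 845) + 18295 = ((0*(-5) + 7)² + 845) + 18295 = ((0 + 7)² + 845) + 18295 = (7² + 845) + 18295 = (49 + 845) + 18295 = 894 + 18295 = 19189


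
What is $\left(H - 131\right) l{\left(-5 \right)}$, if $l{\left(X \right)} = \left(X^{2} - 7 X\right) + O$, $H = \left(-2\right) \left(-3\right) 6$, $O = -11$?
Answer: $-4655$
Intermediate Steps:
$H = 36$ ($H = 6 \cdot 6 = 36$)
$l{\left(X \right)} = -11 + X^{2} - 7 X$ ($l{\left(X \right)} = \left(X^{2} - 7 X\right) - 11 = -11 + X^{2} - 7 X$)
$\left(H - 131\right) l{\left(-5 \right)} = \left(36 - 131\right) \left(-11 + \left(-5\right)^{2} - -35\right) = - 95 \left(-11 + 25 + 35\right) = \left(-95\right) 49 = -4655$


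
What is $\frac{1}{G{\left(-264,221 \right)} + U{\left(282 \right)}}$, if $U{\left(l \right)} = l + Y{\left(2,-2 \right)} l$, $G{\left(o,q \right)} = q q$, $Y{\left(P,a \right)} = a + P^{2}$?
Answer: $\frac{1}{49687} \approx 2.0126 \cdot 10^{-5}$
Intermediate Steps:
$G{\left(o,q \right)} = q^{2}$
$U{\left(l \right)} = 3 l$ ($U{\left(l \right)} = l + \left(-2 + 2^{2}\right) l = l + \left(-2 + 4\right) l = l + 2 l = 3 l$)
$\frac{1}{G{\left(-264,221 \right)} + U{\left(282 \right)}} = \frac{1}{221^{2} + 3 \cdot 282} = \frac{1}{48841 + 846} = \frac{1}{49687}$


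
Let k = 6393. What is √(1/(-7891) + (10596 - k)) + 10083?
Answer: 10083 + 4*√16356993497/7891 ≈ 10148.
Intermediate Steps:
√(1/(-7891) + (10596 - k)) + 10083 = √(1/(-7891) + (10596 - 1*6393)) + 10083 = √(-1/7891 + (10596 - 6393)) + 10083 = √(-1/7891 + 4203) + 10083 = √(33165872/7891) + 10083 = 4*√16356993497/7891 + 10083 = 10083 + 4*√16356993497/7891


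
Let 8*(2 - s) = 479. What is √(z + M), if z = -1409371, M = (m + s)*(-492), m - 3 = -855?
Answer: 5*I*√153874/2 ≈ 980.67*I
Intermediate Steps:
s = -463/8 (s = 2 - ⅛*479 = 2 - 479/8 = -463/8 ≈ -57.875)
m = -852 (m = 3 - 855 = -852)
M = 895317/2 (M = (-852 - 463/8)*(-492) = -7279/8*(-492) = 895317/2 ≈ 4.4766e+5)
√(z + M) = √(-1409371 + 895317/2) = √(-1923425/2) = 5*I*√153874/2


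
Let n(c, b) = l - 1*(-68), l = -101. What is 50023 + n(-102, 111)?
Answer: 49990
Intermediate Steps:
n(c, b) = -33 (n(c, b) = -101 - 1*(-68) = -101 + 68 = -33)
50023 + n(-102, 111) = 50023 - 33 = 49990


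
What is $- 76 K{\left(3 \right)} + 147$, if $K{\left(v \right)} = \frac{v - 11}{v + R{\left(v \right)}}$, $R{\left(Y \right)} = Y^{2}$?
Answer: $\frac{593}{3} \approx 197.67$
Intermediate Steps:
$K{\left(v \right)} = \frac{-11 + v}{v + v^{2}}$ ($K{\left(v \right)} = \frac{v - 11}{v + v^{2}} = \frac{-11 + v}{v + v^{2}}$)
$- 76 K{\left(3 \right)} + 147 = - 76 \frac{-11 + 3}{3 \left(1 + 3\right)} + 147 = - 76 \cdot \frac{1}{3} \cdot \frac{1}{4} \left(-8\right) + 147 = \left(-76\right) \left(- \frac{2}{3}\right) + 147 = \frac{152}{3} + 147 = \frac{593}{3}$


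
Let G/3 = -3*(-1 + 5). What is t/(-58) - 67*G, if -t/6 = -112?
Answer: 69612/29 ≈ 2400.4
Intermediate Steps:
t = 672 (t = -6*(-112) = 672)
G = -36 (G = 3*(-3*(-1 + 5)) = 3*(-3*4) = 3*(-12) = -36)
t/(-58) - 67*G = 672/(-58) - 67*(-36) = 672*(-1/58) + 2412 = -336/29 + 2412 = 69612/29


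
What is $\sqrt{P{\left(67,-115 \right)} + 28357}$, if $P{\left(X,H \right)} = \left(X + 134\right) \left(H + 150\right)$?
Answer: $8 \sqrt{553} \approx 188.13$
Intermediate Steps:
$P{\left(X,H \right)} = \left(134 + X\right) \left(150 + H\right)$
$\sqrt{P{\left(67,-115 \right)} + 28357} = \sqrt{\left(20100 + 134 \left(-115\right) + 150 \cdot 67 - 7705\right) + 28357} = \sqrt{\left(20100 - 15410 + 10050 - 7705\right) + 28357} = \sqrt{7035 + 28357} = \sqrt{35392} = 8 \sqrt{553}$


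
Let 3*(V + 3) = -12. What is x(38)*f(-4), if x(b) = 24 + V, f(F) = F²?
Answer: 272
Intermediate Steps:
V = -7 (V = -3 + (⅓)*(-12) = -3 - 4 = -7)
x(b) = 17 (x(b) = 24 - 7 = 17)
x(38)*f(-4) = 17*(-4)² = 17*16 = 272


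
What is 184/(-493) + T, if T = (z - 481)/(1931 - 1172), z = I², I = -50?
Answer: 285237/124729 ≈ 2.2869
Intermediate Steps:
z = 2500 (z = (-50)² = 2500)
T = 673/253 (T = (2500 - 481)/(1931 - 1172) = 2019/759 = 2019*(1/759) = 673/253 ≈ 2.6601)
184/(-493) + T = 184/(-493) + 673/253 = 184*(-1/493) + 673/253 = -184/493 + 673/253 = 285237/124729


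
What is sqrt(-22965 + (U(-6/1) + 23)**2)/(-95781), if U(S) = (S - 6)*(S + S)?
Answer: -2*sqrt(1231)/95781 ≈ -0.00073262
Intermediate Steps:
U(S) = 2*S*(-6 + S) (U(S) = (-6 + S)*(2*S) = 2*S*(-6 + S))
sqrt(-22965 + (U(-6/1) + 23)**2)/(-95781) = sqrt(-22965 + (2*(-6/1)*(-6 - 6/1) + 23)**2)/(-95781) = sqrt(-22965 + (2*(-6*1)*(-6 - 6*1) + 23)**2)*(-1/95781) = sqrt(-22965 + (2*(-6)*(-6 - 6) + 23)**2)*(-1/95781) = sqrt(-22965 + (2*(-6)*(-12) + 23)**2)*(-1/95781) = sqrt(-22965 + (144 + 23)**2)*(-1/95781) = sqrt(-22965 + 167**2)*(-1/95781) = sqrt(-22965 + 27889)*(-1/95781) = sqrt(4924)*(-1/95781) = (2*sqrt(1231))*(-1/95781) = -2*sqrt(1231)/95781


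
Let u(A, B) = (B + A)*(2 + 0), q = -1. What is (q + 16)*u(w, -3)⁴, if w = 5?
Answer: 3840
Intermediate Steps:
u(A, B) = 2*A + 2*B (u(A, B) = (A + B)*2 = 2*A + 2*B)
(q + 16)*u(w, -3)⁴ = (-1 + 16)*(2*5 + 2*(-3))⁴ = 15*(10 - 6)⁴ = 15*4⁴ = 15*256 = 3840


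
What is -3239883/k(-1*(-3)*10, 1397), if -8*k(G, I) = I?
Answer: 25919064/1397 ≈ 18553.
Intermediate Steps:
k(G, I) = -I/8
-3239883/k(-1*(-3)*10, 1397) = -3239883/((-⅛*1397)) = -3239883/(-1397/8) = -3239883*(-8/1397) = 25919064/1397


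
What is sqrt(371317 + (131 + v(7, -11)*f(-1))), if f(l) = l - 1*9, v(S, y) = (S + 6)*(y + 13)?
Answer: 2*sqrt(92797) ≈ 609.25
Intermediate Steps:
v(S, y) = (6 + S)*(13 + y)
f(l) = -9 + l (f(l) = l - 9 = -9 + l)
sqrt(371317 + (131 + v(7, -11)*f(-1))) = sqrt(371317 + (131 + (78 + 6*(-11) + 13*7 + 7*(-11))*(-9 - 1))) = sqrt(371317 + (131 + (78 - 66 + 91 - 77)*(-10))) = sqrt(371317 + (131 + 26*(-10))) = sqrt(371317 + (131 - 260)) = sqrt(371317 - 129) = sqrt(371188) = 2*sqrt(92797)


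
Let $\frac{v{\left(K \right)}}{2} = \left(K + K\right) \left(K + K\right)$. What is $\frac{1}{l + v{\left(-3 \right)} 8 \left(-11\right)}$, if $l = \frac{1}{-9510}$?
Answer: $- \frac{9510}{60255361} \approx -0.00015783$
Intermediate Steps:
$v{\left(K \right)} = 8 K^{2}$ ($v{\left(K \right)} = 2 \left(K + K\right) \left(K + K\right) = 2 \cdot 2 K 2 K = 2 \cdot 4 K^{2} = 8 K^{2}$)
$l = - \frac{1}{9510} \approx -0.00010515$
$\frac{1}{l + v{\left(-3 \right)} 8 \left(-11\right)} = \frac{1}{- \frac{1}{9510} + 8 \left(-3\right)^{2} \cdot 8 \left(-11\right)} = \frac{1}{- \frac{1}{9510} + 8 \cdot 9 \cdot 8 \left(-11\right)} = \frac{1}{- \frac{1}{9510} + 72 \cdot 8 \left(-11\right)} = \frac{1}{- \frac{1}{9510} + 576 \left(-11\right)} = \frac{1}{- \frac{1}{9510} - 6336} = \frac{1}{- \frac{60255361}{9510}} = - \frac{9510}{60255361}$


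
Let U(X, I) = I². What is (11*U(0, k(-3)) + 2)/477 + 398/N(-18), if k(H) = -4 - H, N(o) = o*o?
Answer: 10781/8586 ≈ 1.2556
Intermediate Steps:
N(o) = o²
(11*U(0, k(-3)) + 2)/477 + 398/N(-18) = (11*(-4 - 1*(-3))² + 2)/477 + 398/((-18)²) = (11*(-4 + 3)² + 2)*(1/477) + 398/324 = (11*(-1)² + 2)*(1/477) + 398*(1/324) = (11*1 + 2)*(1/477) + 199/162 = (11 + 2)*(1/477) + 199/162 = 13*(1/477) + 199/162 = 13/477 + 199/162 = 10781/8586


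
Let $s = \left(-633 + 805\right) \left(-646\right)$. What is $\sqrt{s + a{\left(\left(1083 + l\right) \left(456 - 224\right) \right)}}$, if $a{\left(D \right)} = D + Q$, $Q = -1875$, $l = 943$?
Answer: $\sqrt{357045} \approx 597.53$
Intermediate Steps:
$a{\left(D \right)} = -1875 + D$ ($a{\left(D \right)} = D - 1875 = -1875 + D$)
$s = -111112$ ($s = 172 \left(-646\right) = -111112$)
$\sqrt{s + a{\left(\left(1083 + l\right) \left(456 - 224\right) \right)}} = \sqrt{-111112 - \left(1875 - \left(1083 + 943\right) \left(456 - 224\right)\right)} = \sqrt{-111112 + \left(-1875 + 2026 \cdot 232\right)} = \sqrt{-111112 + \left(-1875 + 470032\right)} = \sqrt{-111112 + 468157} = \sqrt{357045}$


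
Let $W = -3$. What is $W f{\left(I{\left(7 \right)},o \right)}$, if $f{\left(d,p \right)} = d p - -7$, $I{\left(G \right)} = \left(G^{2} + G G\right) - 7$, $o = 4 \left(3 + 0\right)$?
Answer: $-3297$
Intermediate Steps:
$o = 12$ ($o = 4 \cdot 3 = 12$)
$I{\left(G \right)} = -7 + 2 G^{2}$ ($I{\left(G \right)} = \left(G^{2} + G^{2}\right) - 7 = 2 G^{2} - 7 = -7 + 2 G^{2}$)
$f{\left(d,p \right)} = 7 + d p$ ($f{\left(d,p \right)} = d p + 7 = 7 + d p$)
$W f{\left(I{\left(7 \right)},o \right)} = - 3 \left(7 + \left(-7 + 2 \cdot 7^{2}\right) 12\right) = - 3 \left(7 + \left(-7 + 2 \cdot 49\right) 12\right) = - 3 \left(7 + \left(-7 + 98\right) 12\right) = - 3 \left(7 + 91 \cdot 12\right) = - 3 \left(7 + 1092\right) = \left(-3\right) 1099 = -3297$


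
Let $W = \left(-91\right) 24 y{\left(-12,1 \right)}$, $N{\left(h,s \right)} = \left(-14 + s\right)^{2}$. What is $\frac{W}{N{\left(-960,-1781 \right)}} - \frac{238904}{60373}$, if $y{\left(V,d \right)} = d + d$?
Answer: $- \frac{770018369864}{194523315325} \approx -3.9585$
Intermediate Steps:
$y{\left(V,d \right)} = 2 d$
$W = -4368$ ($W = \left(-91\right) 24 \cdot 2 \cdot 1 = \left(-2184\right) 2 = -4368$)
$\frac{W}{N{\left(-960,-1781 \right)}} - \frac{238904}{60373} = - \frac{4368}{\left(-14 - 1781\right)^{2}} - \frac{238904}{60373} = - \frac{4368}{\left(-1795\right)^{2}} - \frac{238904}{60373} = - \frac{4368}{3222025} - \frac{238904}{60373} = - \frac{770018369864}{194523315325}$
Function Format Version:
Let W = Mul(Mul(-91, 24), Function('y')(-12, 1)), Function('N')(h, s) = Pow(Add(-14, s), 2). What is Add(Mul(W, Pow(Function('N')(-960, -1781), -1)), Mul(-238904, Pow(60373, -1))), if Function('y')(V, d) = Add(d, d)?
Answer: Rational(-770018369864, 194523315325) ≈ -3.9585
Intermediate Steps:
Function('y')(V, d) = Mul(2, d)
W = -4368 (W = Mul(Mul(-91, 24), Mul(2, 1)) = Mul(-2184, 2) = -4368)
Add(Mul(W, Pow(Function('N')(-960, -1781), -1)), Mul(-238904, Pow(60373, -1))) = Add(Mul(-4368, Pow(Pow(Add(-14, -1781), 2), -1)), Mul(-238904, Pow(60373, -1))) = Add(Mul(-4368, Pow(Pow(-1795, 2), -1)), Mul(-238904, Rational(1, 60373))) = Add(Mul(-4368, Pow(3222025, -1)), Rational(-238904, 60373)) = Add(Mul(-4368, Rational(1, 3222025)), Rational(-238904, 60373)) = Add(Rational(-4368, 3222025), Rational(-238904, 60373)) = Rational(-770018369864, 194523315325)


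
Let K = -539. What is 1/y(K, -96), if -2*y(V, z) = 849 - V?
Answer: -1/694 ≈ -0.0014409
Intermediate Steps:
y(V, z) = -849/2 + V/2 (y(V, z) = -(849 - V)/2 = -849/2 + V/2)
1/y(K, -96) = 1/(-849/2 + (½)*(-539)) = 1/(-849/2 - 539/2) = 1/(-694) = -1/694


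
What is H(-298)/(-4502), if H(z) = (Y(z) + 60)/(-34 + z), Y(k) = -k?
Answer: 179/747332 ≈ 0.00023952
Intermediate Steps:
H(z) = (60 - z)/(-34 + z) (H(z) = (-z + 60)/(-34 + z) = (60 - z)/(-34 + z))
H(-298)/(-4502) = ((60 - 1*(-298))/(-34 - 298))/(-4502) = ((60 + 298)/(-332))*(-1/4502) = -1/332*358*(-1/4502) = -179/166*(-1/4502) = 179/747332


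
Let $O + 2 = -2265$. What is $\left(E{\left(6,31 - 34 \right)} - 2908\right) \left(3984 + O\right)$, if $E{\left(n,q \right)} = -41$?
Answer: $-5063433$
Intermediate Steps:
$O = -2267$ ($O = -2 - 2265 = -2267$)
$\left(E{\left(6,31 - 34 \right)} - 2908\right) \left(3984 + O\right) = \left(-41 - 2908\right) \left(3984 - 2267\right) = \left(-2949\right) 1717 = -5063433$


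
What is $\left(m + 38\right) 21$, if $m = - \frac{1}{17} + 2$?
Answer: $\frac{14259}{17} \approx 838.76$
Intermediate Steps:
$m = \frac{33}{17}$ ($m = \left(-1\right) \frac{1}{17} + 2 = - \frac{1}{17} + 2 = \frac{33}{17} \approx 1.9412$)
$\left(m + 38\right) 21 = \left(\frac{33}{17} + 38\right) 21 = \frac{679}{17} \cdot 21 = \frac{14259}{17}$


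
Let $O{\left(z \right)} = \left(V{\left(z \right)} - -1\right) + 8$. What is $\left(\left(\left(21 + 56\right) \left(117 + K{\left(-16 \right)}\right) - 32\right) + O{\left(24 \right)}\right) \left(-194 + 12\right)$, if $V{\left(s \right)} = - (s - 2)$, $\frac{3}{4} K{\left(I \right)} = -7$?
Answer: $- \frac{4501952}{3} \approx -1.5007 \cdot 10^{6}$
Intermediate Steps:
$K{\left(I \right)} = - \frac{28}{3}$ ($K{\left(I \right)} = \frac{4}{3} \left(-7\right) = - \frac{28}{3}$)
$V{\left(s \right)} = 2 - s$ ($V{\left(s \right)} = - (-2 + s) = 2 - s$)
$O{\left(z \right)} = 11 - z$ ($O{\left(z \right)} = \left(\left(2 - z\right) - -1\right) + 8 = \left(\left(2 - z\right) + 1\right) + 8 = \left(3 - z\right) + 8 = 11 - z$)
$\left(\left(\left(21 + 56\right) \left(117 + K{\left(-16 \right)}\right) - 32\right) + O{\left(24 \right)}\right) \left(-194 + 12\right) = \left(\left(\left(21 + 56\right) \left(117 - \frac{28}{3}\right) - 32\right) + \left(11 - 24\right)\right) \left(-194 + 12\right) = \left(\left(77 \cdot \frac{323}{3} - 32\right) + \left(11 - 24\right)\right) \left(-182\right) = \left(\left(\frac{24871}{3} - 32\right) - 13\right) \left(-182\right) = \left(\frac{24775}{3} - 13\right) \left(-182\right) = \frac{24736}{3} \left(-182\right) = - \frac{4501952}{3}$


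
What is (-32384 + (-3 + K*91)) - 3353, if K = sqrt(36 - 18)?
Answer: -35740 + 273*sqrt(2) ≈ -35354.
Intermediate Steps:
K = 3*sqrt(2) (K = sqrt(18) = 3*sqrt(2) ≈ 4.2426)
(-32384 + (-3 + K*91)) - 3353 = (-32384 + (-3 + (3*sqrt(2))*91)) - 3353 = (-32384 + (-3 + 273*sqrt(2))) - 3353 = (-32387 + 273*sqrt(2)) - 3353 = -35740 + 273*sqrt(2)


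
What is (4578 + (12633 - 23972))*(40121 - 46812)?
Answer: 45237851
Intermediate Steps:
(4578 + (12633 - 23972))*(40121 - 46812) = (4578 - 11339)*(-6691) = -6761*(-6691) = 45237851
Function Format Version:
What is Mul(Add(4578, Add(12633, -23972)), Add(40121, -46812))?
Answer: 45237851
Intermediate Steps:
Mul(Add(4578, Add(12633, -23972)), Add(40121, -46812)) = Mul(Add(4578, -11339), -6691) = Mul(-6761, -6691) = 45237851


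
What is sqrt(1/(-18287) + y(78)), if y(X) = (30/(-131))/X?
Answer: 19*I*sqrt(8034832338)/31142761 ≈ 0.054687*I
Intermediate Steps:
y(X) = -30/(131*X) (y(X) = (30*(-1/131))/X = -30/(131*X))
sqrt(1/(-18287) + y(78)) = sqrt(1/(-18287) - 30/131/78) = sqrt(-1/18287 - 30/131*1/78) = sqrt(-1/18287 - 5/1703) = sqrt(-93138/31142761) = 19*I*sqrt(8034832338)/31142761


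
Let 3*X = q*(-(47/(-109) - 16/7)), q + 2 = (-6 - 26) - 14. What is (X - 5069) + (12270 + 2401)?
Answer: 7293158/763 ≈ 9558.5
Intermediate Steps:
q = -48 (q = -2 + ((-6 - 26) - 14) = -2 + (-32 - 14) = -2 - 46 = -48)
X = -33168/763 (X = (-(-48)*(47/(-109) - 16/7))/3 = (-(-48)*(47*(-1/109) - 16*⅐))/3 = (-(-48)*(-47/109 - 16/7))/3 = (-(-48)*(-2073)/763)/3 = (-48*2073/763)/3 = (⅓)*(-99504/763) = -33168/763 ≈ -43.471)
(X - 5069) + (12270 + 2401) = (-33168/763 - 5069) + (12270 + 2401) = -3900815/763 + 14671 = 7293158/763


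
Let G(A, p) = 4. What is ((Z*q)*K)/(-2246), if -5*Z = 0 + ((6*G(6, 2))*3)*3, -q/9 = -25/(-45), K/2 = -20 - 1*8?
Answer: 6048/1123 ≈ 5.3856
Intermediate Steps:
K = -56 (K = 2*(-20 - 1*8) = 2*(-20 - 8) = 2*(-28) = -56)
q = -5 (q = -(-225)/(-45) = -(-225)*(-1)/45 = -9*5/9 = -5)
Z = -216/5 (Z = -(0 + ((6*4)*3)*3)/5 = -(0 + (24*3)*3)/5 = -(0 + 72*3)/5 = -(0 + 216)/5 = -⅕*216 = -216/5 ≈ -43.200)
((Z*q)*K)/(-2246) = (-216/5*(-5)*(-56))/(-2246) = (216*(-56))*(-1/2246) = -12096*(-1/2246) = 6048/1123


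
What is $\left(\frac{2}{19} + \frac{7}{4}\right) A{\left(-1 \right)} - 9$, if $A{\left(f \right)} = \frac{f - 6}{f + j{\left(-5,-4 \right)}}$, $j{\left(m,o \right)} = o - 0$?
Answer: $- \frac{2433}{380} \approx -6.4026$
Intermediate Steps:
$j{\left(m,o \right)} = o$ ($j{\left(m,o \right)} = o + 0 = o$)
$A{\left(f \right)} = \frac{-6 + f}{-4 + f}$ ($A{\left(f \right)} = \frac{f - 6}{f - 4} = \frac{-6 + f}{-4 + f}$)
$\left(\frac{2}{19} + \frac{7}{4}\right) A{\left(-1 \right)} - 9 = \left(\frac{2}{19} + \frac{7}{4}\right) \frac{-6 - 1}{-4 - 1} - 9 = \left(2 \cdot \frac{1}{19} + 7 \cdot \frac{1}{4}\right) \frac{1}{-5} \left(-7\right) - 9 = \left(\frac{2}{19} + \frac{7}{4}\right) \left(\left(- \frac{1}{5}\right) \left(-7\right)\right) - 9 = \frac{141}{76} \cdot \frac{7}{5} - 9 = \frac{987}{380} - 9 = - \frac{2433}{380}$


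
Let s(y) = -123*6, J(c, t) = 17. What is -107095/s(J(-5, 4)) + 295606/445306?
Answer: 23954101649/164317914 ≈ 145.78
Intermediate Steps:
s(y) = -738
-107095/s(J(-5, 4)) + 295606/445306 = -107095/(-738) + 295606/445306 = -107095*(-1/738) + 295606*(1/445306) = 107095/738 + 147803/222653 = 23954101649/164317914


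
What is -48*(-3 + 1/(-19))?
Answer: 2784/19 ≈ 146.53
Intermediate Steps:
-48*(-3 + 1/(-19)) = -48*(-3 - 1/19) = -48*(-58/19) = 2784/19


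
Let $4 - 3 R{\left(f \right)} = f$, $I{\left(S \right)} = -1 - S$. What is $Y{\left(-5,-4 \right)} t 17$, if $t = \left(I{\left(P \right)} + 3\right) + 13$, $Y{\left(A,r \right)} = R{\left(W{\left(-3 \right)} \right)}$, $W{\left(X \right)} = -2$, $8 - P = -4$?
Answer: $102$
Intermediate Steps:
$P = 12$ ($P = 8 - -4 = 8 + 4 = 12$)
$R{\left(f \right)} = \frac{4}{3} - \frac{f}{3}$
$Y{\left(A,r \right)} = 2$ ($Y{\left(A,r \right)} = \frac{4}{3} - - \frac{2}{3} = \frac{4}{3} + \frac{2}{3} = 2$)
$t = 3$ ($t = \left(\left(-1 - 12\right) + 3\right) + 13 = \left(-13 + 3\right) + 13 = -10 + 13 = 3$)
$Y{\left(-5,-4 \right)} t 17 = 2 \cdot 3 \cdot 17 = 6 \cdot 17 = 102$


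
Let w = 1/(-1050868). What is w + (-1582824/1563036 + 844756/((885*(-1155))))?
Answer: -3341747367748087/1817064869993100 ≈ -1.8391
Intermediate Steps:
w = -1/1050868 ≈ -9.5159e-7
w + (-1582824/1563036 + 844756/((885*(-1155)))) = -1/1050868 + (-1582824/1563036 + 844756/((885*(-1155)))) = -1/1050868 + (-1582824*1/1563036 + 844756/(-1022175)) = -1/1050868 + (-131902/130253 + 844756*(-1/1022175)) = -1/1050868 + (-131902/130253 - 76796/92925) = -1/1050868 - 22259902738/12103760025 = -3341747367748087/1817064869993100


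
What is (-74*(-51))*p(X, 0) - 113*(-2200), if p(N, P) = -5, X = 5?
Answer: 229730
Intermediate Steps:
(-74*(-51))*p(X, 0) - 113*(-2200) = -74*(-51)*(-5) - 113*(-2200) = 3774*(-5) + 248600 = -18870 + 248600 = 229730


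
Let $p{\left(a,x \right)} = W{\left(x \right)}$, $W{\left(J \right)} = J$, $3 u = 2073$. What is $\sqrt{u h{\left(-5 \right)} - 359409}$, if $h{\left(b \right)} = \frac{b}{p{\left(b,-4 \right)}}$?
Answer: $\frac{7 i \sqrt{29269}}{2} \approx 598.79 i$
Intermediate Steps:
$u = 691$ ($u = \frac{1}{3} \cdot 2073 = 691$)
$p{\left(a,x \right)} = x$
$h{\left(b \right)} = - \frac{b}{4}$ ($h{\left(b \right)} = \frac{b}{-4} = b \left(- \frac{1}{4}\right) = - \frac{b}{4}$)
$\sqrt{u h{\left(-5 \right)} - 359409} = \sqrt{691 \left(\left(- \frac{1}{4}\right) \left(-5\right)\right) - 359409} = \sqrt{691 \cdot \frac{5}{4} - 359409} = \sqrt{\frac{3455}{4} - 359409} = \sqrt{- \frac{1434181}{4}} = \frac{7 i \sqrt{29269}}{2}$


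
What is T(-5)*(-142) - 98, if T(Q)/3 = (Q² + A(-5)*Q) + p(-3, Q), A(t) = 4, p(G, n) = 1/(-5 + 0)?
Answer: -10714/5 ≈ -2142.8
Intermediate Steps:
p(G, n) = -⅕ (p(G, n) = 1/(-5) = -⅕)
T(Q) = -⅗ + 3*Q² + 12*Q (T(Q) = 3*((Q² + 4*Q) - ⅕) = 3*(-⅕ + Q² + 4*Q) = -⅗ + 3*Q² + 12*Q)
T(-5)*(-142) - 98 = (-⅗ + 3*(-5)² + 12*(-5))*(-142) - 98 = (-⅗ + 3*25 - 60)*(-142) - 98 = (-⅗ + 75 - 60)*(-142) - 98 = (72/5)*(-142) - 98 = -10224/5 - 98 = -10714/5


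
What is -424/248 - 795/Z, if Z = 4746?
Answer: -92061/49042 ≈ -1.8772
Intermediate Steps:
-424/248 - 795/Z = -424/248 - 795/4746 = -424*1/248 - 795*1/4746 = -53/31 - 265/1582 = -92061/49042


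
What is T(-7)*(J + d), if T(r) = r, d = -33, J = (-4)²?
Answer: 119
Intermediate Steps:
J = 16
T(-7)*(J + d) = -7*(16 - 33) = -7*(-17) = 119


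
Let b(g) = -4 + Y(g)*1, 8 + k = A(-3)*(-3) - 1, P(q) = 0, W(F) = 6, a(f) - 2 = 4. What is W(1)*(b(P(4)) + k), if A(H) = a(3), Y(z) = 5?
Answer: -156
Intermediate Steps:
a(f) = 6 (a(f) = 2 + 4 = 6)
A(H) = 6
k = -27 (k = -8 + (6*(-3) - 1) = -8 + (-18 - 1) = -8 - 19 = -27)
b(g) = 1 (b(g) = -4 + 5*1 = -4 + 5 = 1)
W(1)*(b(P(4)) + k) = 6*(1 - 27) = 6*(-26) = -156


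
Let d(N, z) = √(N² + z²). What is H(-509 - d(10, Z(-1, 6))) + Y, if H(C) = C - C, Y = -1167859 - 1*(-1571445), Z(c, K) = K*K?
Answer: 403586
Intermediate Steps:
Z(c, K) = K²
Y = 403586 (Y = -1167859 + 1571445 = 403586)
H(C) = 0
H(-509 - d(10, Z(-1, 6))) + Y = 0 + 403586 = 403586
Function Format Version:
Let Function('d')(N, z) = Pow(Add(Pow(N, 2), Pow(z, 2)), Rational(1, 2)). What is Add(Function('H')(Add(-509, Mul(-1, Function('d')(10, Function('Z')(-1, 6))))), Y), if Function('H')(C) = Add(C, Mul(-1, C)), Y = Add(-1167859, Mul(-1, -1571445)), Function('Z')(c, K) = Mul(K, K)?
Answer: 403586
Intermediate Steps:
Function('Z')(c, K) = Pow(K, 2)
Y = 403586 (Y = Add(-1167859, 1571445) = 403586)
Function('H')(C) = 0
Add(Function('H')(Add(-509, Mul(-1, Function('d')(10, Function('Z')(-1, 6))))), Y) = Add(0, 403586) = 403586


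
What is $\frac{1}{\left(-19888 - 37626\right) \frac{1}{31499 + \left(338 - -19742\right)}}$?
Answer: $- \frac{51579}{57514} \approx -0.89681$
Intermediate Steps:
$\frac{1}{\left(-19888 - 37626\right) \frac{1}{31499 + \left(338 - -19742\right)}} = \frac{1}{\left(-57514\right) \frac{1}{31499 + \left(338 + 19742\right)}} = \frac{1}{\left(-57514\right) \frac{1}{31499 + 20080}} = \frac{1}{\left(-57514\right) \frac{1}{51579}} = \frac{1}{- \frac{57514}{51579}} = - \frac{51579}{57514}$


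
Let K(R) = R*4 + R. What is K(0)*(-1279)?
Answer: 0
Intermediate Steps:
K(R) = 5*R (K(R) = 4*R + R = 5*R)
K(0)*(-1279) = (5*0)*(-1279) = 0*(-1279) = 0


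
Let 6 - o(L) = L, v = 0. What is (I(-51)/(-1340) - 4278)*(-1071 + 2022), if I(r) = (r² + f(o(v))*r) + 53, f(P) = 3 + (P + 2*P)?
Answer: -5453131953/1340 ≈ -4.0695e+6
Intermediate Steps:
o(L) = 6 - L
f(P) = 3 + 3*P
I(r) = 53 + r² + 21*r (I(r) = (r² + (3 + 3*(6 - 1*0))*r) + 53 = (r² + (3 + 3*(6 + 0))*r) + 53 = (r² + (3 + 3*6)*r) + 53 = (r² + (3 + 18)*r) + 53 = (r² + 21*r) + 53 = 53 + r² + 21*r)
(I(-51)/(-1340) - 4278)*(-1071 + 2022) = ((53 + (-51)² + 21*(-51))/(-1340) - 4278)*(-1071 + 2022) = ((53 + 2601 - 1071)*(-1/1340) - 4278)*951 = (1583*(-1/1340) - 4278)*951 = (-1583/1340 - 4278)*951 = -5734103/1340*951 = -5453131953/1340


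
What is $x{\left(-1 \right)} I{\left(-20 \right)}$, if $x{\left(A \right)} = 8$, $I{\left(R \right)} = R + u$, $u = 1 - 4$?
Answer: $-184$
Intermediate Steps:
$u = -3$
$I{\left(R \right)} = -3 + R$ ($I{\left(R \right)} = R - 3 = -3 + R$)
$x{\left(-1 \right)} I{\left(-20 \right)} = 8 \left(-3 - 20\right) = 8 \left(-23\right) = -184$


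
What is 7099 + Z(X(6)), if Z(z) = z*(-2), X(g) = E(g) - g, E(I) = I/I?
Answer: 7109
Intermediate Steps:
E(I) = 1
X(g) = 1 - g
Z(z) = -2*z
7099 + Z(X(6)) = 7099 - 2*(1 - 1*6) = 7099 - 2*(1 - 6) = 7099 - 2*(-5) = 7099 + 10 = 7109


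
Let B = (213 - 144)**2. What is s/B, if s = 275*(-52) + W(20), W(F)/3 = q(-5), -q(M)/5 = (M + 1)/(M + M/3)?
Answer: -14309/4761 ≈ -3.0055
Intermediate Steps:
q(M) = -15*(1 + M)/(4*M) (q(M) = -5*(M + 1)/(M + M/3) = -5*(1 + M)/(M + M*(1/3)) = -5*(1 + M)/(M + M/3) = -5*(1 + M)/(4*M/3) = -5*(1 + M)*3/(4*M) = -15*(1 + M)/(4*M))
B = 4761 (B = 69**2 = 4761)
W(F) = -9 (W(F) = 3*((15/4)*(-1 - 1*(-5))/(-5)) = 3*((15/4)*(-1/5)*(-1 + 5)) = 3*((15/4)*(-1/5)*4) = 3*(-3) = -9)
s = -14309 (s = 275*(-52) - 9 = -14300 - 9 = -14309)
s/B = -14309/4761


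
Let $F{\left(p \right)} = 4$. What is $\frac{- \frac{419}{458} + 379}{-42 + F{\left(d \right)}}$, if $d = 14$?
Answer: $- \frac{173163}{17404} \approx -9.9496$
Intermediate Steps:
$\frac{- \frac{419}{458} + 379}{-42 + F{\left(d \right)}} = \frac{- \frac{419}{458} + 379}{-42 + 4} = \frac{\left(-419\right) \frac{1}{458} + 379}{-38} = \left(- \frac{419}{458} + 379\right) \left(- \frac{1}{38}\right) = \frac{173163}{458} \left(- \frac{1}{38}\right) = - \frac{173163}{17404}$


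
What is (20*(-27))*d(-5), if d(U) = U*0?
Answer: 0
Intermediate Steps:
d(U) = 0
(20*(-27))*d(-5) = (20*(-27))*0 = -540*0 = 0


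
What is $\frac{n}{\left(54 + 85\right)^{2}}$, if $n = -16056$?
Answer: $- \frac{16056}{19321} \approx -0.83101$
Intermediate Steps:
$\frac{n}{\left(54 + 85\right)^{2}} = - \frac{16056}{\left(54 + 85\right)^{2}} = - \frac{16056}{139^{2}} = - \frac{16056}{19321}$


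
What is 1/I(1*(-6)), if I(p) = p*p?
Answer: 1/36 ≈ 0.027778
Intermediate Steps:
I(p) = p²
1/I(1*(-6)) = 1/((1*(-6))²) = 1/((-6)²) = 1/36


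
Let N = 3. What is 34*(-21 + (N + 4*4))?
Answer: -68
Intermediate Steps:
34*(-21 + (N + 4*4)) = 34*(-21 + (3 + 4*4)) = 34*(-21 + (3 + 16)) = 34*(-21 + 19) = 34*(-2) = -68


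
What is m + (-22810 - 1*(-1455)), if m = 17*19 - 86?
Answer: -21118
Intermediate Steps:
m = 237 (m = 323 - 86 = 237)
m + (-22810 - 1*(-1455)) = 237 + (-22810 - 1*(-1455)) = 237 + (-22810 + 1455) = 237 - 21355 = -21118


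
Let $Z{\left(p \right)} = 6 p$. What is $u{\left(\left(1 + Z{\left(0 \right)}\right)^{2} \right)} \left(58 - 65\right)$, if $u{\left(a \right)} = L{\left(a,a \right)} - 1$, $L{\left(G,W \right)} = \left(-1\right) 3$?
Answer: $28$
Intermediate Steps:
$L{\left(G,W \right)} = -3$
$u{\left(a \right)} = -4$ ($u{\left(a \right)} = -3 - 1 = -4$)
$u{\left(\left(1 + Z{\left(0 \right)}\right)^{2} \right)} \left(58 - 65\right) = - 4 \left(58 - 65\right) = \left(-4\right) \left(-7\right) = 28$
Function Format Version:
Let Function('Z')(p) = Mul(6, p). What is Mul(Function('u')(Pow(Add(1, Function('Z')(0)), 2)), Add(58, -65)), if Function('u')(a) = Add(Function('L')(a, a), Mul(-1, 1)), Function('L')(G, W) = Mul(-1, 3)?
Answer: 28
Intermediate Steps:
Function('L')(G, W) = -3
Function('u')(a) = -4 (Function('u')(a) = Add(-3, Mul(-1, 1)) = Add(-3, -1) = -4)
Mul(Function('u')(Pow(Add(1, Function('Z')(0)), 2)), Add(58, -65)) = Mul(-4, Add(58, -65)) = Mul(-4, -7) = 28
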